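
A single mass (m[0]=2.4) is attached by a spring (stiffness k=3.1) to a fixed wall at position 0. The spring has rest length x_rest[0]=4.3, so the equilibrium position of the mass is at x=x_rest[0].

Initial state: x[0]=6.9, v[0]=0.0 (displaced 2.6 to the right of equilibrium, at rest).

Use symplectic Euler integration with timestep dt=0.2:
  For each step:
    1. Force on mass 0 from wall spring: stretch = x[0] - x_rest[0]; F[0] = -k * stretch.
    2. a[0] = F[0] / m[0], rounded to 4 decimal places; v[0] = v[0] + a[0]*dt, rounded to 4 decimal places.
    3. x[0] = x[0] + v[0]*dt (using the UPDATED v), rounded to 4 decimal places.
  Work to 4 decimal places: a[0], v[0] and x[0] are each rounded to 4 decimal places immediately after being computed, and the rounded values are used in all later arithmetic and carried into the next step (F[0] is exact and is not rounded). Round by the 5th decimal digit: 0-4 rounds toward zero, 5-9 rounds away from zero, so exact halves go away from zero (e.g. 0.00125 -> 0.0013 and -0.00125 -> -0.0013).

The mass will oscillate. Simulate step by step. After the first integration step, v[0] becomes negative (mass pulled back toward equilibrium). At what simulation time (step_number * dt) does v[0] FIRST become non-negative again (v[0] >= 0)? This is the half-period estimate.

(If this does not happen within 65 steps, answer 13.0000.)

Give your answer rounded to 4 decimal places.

Answer: 2.8000

Derivation:
Step 0: x=[6.9000] v=[0.0000]
Step 1: x=[6.7657] v=[-0.6717]
Step 2: x=[6.5040] v=[-1.3087]
Step 3: x=[6.1284] v=[-1.8781]
Step 4: x=[5.6583] v=[-2.3504]
Step 5: x=[5.1180] v=[-2.7013]
Step 6: x=[4.5355] v=[-2.9126]
Step 7: x=[3.9408] v=[-2.9734]
Step 8: x=[3.3647] v=[-2.8806]
Step 9: x=[2.8369] v=[-2.6390]
Step 10: x=[2.3847] v=[-2.2610]
Step 11: x=[2.0315] v=[-1.7662]
Step 12: x=[1.7955] v=[-1.1802]
Step 13: x=[1.6889] v=[-0.5332]
Step 14: x=[1.7172] v=[0.1413]
First v>=0 after going negative at step 14, time=2.8000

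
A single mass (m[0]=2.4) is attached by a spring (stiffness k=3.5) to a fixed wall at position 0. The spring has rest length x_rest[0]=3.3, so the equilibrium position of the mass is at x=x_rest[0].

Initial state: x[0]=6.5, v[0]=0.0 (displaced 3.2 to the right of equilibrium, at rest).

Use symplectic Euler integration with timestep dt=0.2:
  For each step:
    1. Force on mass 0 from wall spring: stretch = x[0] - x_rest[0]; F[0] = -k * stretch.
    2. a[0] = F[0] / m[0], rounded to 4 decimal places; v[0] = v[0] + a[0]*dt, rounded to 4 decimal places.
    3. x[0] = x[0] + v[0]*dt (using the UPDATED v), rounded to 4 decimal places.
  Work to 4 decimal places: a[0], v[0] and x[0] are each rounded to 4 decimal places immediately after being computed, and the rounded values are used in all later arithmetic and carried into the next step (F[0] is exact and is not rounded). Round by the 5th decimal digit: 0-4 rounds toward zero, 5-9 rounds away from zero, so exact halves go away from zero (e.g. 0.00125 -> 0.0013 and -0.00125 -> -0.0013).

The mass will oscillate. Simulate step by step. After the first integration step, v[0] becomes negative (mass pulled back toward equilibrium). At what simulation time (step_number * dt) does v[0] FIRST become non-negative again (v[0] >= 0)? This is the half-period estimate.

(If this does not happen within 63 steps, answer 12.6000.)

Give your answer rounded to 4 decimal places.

Answer: 2.6000

Derivation:
Step 0: x=[6.5000] v=[0.0000]
Step 1: x=[6.3133] v=[-0.9333]
Step 2: x=[5.9509] v=[-1.8122]
Step 3: x=[5.4338] v=[-2.5854]
Step 4: x=[4.7922] v=[-3.2078]
Step 5: x=[4.0636] v=[-3.6430]
Step 6: x=[3.2905] v=[-3.8657]
Step 7: x=[2.5179] v=[-3.8629]
Step 8: x=[1.7909] v=[-3.6348]
Step 9: x=[1.1520] v=[-3.1946]
Step 10: x=[0.6384] v=[-2.5681]
Step 11: x=[0.2800] v=[-1.7918]
Step 12: x=[0.0978] v=[-0.9110]
Step 13: x=[0.1024] v=[0.0230]
First v>=0 after going negative at step 13, time=2.6000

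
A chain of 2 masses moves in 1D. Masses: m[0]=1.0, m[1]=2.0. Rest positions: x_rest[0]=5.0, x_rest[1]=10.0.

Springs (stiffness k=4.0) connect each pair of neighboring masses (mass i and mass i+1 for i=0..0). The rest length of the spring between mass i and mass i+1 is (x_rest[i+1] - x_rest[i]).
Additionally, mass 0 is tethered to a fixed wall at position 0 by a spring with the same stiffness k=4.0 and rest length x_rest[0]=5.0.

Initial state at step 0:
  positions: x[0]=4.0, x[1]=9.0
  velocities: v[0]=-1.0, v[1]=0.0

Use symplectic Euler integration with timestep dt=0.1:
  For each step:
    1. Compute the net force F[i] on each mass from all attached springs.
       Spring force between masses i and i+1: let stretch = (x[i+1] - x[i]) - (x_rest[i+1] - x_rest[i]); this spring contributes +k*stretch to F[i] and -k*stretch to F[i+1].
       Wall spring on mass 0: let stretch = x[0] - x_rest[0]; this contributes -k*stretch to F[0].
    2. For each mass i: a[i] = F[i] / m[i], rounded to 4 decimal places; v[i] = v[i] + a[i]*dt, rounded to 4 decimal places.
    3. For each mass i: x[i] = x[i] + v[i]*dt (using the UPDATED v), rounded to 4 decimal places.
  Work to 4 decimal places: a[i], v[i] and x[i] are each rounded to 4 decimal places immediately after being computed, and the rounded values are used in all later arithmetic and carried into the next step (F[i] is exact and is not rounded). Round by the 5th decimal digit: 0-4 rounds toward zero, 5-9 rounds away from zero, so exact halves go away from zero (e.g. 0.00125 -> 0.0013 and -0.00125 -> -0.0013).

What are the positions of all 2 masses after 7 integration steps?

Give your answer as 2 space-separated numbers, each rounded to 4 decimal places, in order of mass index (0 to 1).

Step 0: x=[4.0000 9.0000] v=[-1.0000 0.0000]
Step 1: x=[3.9400 9.0000] v=[-0.6000 0.0000]
Step 2: x=[3.9248 8.9988] v=[-0.1520 -0.0120]
Step 3: x=[3.9556 8.9961] v=[0.3077 -0.0268]
Step 4: x=[4.0298 8.9926] v=[0.7417 -0.0349]
Step 5: x=[4.1413 8.9899] v=[1.1149 -0.0275]
Step 6: x=[4.2811 8.9902] v=[1.3978 0.0028]
Step 7: x=[4.4380 8.9963] v=[1.5690 0.0610]

Answer: 4.4380 8.9963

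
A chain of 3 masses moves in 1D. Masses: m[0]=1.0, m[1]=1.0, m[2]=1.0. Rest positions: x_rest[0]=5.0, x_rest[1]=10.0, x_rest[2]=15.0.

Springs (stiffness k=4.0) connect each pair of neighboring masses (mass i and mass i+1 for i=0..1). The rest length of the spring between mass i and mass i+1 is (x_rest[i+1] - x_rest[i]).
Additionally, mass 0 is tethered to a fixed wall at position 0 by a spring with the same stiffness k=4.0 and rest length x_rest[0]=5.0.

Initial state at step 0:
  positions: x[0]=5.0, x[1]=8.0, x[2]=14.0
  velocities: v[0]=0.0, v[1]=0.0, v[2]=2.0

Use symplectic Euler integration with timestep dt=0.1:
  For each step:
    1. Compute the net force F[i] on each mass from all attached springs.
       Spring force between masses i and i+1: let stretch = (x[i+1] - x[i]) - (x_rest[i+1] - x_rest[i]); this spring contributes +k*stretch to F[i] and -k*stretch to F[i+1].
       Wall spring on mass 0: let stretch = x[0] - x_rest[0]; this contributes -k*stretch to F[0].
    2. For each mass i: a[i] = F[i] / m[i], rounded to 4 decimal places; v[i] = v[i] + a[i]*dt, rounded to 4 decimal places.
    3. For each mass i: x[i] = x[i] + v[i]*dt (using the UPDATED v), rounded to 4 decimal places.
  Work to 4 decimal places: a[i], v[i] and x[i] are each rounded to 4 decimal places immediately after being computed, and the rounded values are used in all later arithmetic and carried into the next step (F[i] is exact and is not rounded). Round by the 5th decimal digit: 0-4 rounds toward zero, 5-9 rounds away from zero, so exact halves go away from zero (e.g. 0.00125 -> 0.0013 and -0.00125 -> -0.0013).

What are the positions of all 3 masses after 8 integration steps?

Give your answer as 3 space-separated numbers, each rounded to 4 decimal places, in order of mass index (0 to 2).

Answer: 3.9417 10.5081 14.6387

Derivation:
Step 0: x=[5.0000 8.0000 14.0000] v=[0.0000 0.0000 2.0000]
Step 1: x=[4.9200 8.1200 14.1600] v=[-0.8000 1.2000 1.6000]
Step 2: x=[4.7712 8.3536 14.2784] v=[-1.4880 2.3360 1.1840]
Step 3: x=[4.5749 8.6809 14.3598] v=[-1.9635 3.2730 0.8141]
Step 4: x=[4.3598 9.0711 14.4141] v=[-2.1511 3.9022 0.5425]
Step 5: x=[4.1588 9.4866 14.4546] v=[-2.0105 4.1549 0.4053]
Step 6: x=[4.0045 9.8877 14.4964] v=[-1.5429 4.0110 0.4181]
Step 7: x=[3.9254 10.2378 14.5539] v=[-0.7914 3.5012 0.5746]
Step 8: x=[3.9417 10.5081 14.6387] v=[0.1634 2.7027 0.8482]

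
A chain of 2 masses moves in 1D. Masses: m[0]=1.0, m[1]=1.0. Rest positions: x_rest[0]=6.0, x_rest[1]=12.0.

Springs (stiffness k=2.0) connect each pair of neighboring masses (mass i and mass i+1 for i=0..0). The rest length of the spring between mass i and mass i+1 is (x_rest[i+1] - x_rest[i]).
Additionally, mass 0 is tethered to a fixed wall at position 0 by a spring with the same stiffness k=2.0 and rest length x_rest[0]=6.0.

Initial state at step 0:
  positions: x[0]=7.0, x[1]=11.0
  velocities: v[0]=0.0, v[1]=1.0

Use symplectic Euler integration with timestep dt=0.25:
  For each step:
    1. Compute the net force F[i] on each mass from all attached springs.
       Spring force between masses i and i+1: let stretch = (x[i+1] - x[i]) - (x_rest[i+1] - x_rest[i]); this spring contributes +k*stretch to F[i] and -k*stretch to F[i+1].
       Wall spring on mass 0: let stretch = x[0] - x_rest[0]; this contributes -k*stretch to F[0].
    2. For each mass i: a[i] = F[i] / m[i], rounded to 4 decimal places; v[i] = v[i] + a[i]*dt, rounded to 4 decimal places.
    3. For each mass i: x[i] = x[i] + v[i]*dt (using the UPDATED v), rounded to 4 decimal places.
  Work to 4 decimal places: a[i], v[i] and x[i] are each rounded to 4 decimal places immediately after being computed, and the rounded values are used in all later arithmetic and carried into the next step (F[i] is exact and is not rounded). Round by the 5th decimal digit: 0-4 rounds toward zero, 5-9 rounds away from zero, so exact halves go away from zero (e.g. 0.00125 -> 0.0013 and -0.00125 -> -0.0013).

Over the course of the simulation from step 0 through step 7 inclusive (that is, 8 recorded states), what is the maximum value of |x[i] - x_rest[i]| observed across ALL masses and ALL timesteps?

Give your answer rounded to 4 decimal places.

Step 0: x=[7.0000 11.0000] v=[0.0000 1.0000]
Step 1: x=[6.6250 11.5000] v=[-1.5000 2.0000]
Step 2: x=[6.0313 12.1406] v=[-2.3750 2.5625]
Step 3: x=[5.4473 12.7676] v=[-2.3360 2.5079]
Step 4: x=[5.0974 13.2296] v=[-1.3995 1.8478]
Step 5: x=[5.1269 13.4250] v=[0.1179 0.7817]
Step 6: x=[5.5528 13.3332] v=[1.7035 -0.3674]
Step 7: x=[6.2571 13.0188] v=[2.8173 -1.2576]
Max displacement = 1.4250

Answer: 1.4250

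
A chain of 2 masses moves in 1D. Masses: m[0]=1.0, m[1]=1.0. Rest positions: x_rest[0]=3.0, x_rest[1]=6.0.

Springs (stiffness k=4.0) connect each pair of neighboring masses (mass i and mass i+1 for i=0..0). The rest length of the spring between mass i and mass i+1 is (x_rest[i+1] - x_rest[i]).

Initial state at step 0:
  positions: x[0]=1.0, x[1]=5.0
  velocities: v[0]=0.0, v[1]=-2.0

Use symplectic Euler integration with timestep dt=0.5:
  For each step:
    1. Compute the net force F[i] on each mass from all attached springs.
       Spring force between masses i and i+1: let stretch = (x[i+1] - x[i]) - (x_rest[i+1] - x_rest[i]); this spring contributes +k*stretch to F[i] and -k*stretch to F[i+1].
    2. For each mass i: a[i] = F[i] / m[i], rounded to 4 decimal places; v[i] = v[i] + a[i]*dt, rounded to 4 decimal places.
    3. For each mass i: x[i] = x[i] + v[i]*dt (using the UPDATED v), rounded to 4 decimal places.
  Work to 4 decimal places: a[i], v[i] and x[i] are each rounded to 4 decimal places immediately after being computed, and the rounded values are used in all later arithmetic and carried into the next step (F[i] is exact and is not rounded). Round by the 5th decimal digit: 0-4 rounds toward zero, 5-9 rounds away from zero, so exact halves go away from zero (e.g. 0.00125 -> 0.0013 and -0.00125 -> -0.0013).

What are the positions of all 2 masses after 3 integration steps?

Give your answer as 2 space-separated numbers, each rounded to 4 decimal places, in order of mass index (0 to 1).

Answer: -1.0000 4.0000

Derivation:
Step 0: x=[1.0000 5.0000] v=[0.0000 -2.0000]
Step 1: x=[2.0000 3.0000] v=[2.0000 -4.0000]
Step 2: x=[1.0000 3.0000] v=[-2.0000 0.0000]
Step 3: x=[-1.0000 4.0000] v=[-4.0000 2.0000]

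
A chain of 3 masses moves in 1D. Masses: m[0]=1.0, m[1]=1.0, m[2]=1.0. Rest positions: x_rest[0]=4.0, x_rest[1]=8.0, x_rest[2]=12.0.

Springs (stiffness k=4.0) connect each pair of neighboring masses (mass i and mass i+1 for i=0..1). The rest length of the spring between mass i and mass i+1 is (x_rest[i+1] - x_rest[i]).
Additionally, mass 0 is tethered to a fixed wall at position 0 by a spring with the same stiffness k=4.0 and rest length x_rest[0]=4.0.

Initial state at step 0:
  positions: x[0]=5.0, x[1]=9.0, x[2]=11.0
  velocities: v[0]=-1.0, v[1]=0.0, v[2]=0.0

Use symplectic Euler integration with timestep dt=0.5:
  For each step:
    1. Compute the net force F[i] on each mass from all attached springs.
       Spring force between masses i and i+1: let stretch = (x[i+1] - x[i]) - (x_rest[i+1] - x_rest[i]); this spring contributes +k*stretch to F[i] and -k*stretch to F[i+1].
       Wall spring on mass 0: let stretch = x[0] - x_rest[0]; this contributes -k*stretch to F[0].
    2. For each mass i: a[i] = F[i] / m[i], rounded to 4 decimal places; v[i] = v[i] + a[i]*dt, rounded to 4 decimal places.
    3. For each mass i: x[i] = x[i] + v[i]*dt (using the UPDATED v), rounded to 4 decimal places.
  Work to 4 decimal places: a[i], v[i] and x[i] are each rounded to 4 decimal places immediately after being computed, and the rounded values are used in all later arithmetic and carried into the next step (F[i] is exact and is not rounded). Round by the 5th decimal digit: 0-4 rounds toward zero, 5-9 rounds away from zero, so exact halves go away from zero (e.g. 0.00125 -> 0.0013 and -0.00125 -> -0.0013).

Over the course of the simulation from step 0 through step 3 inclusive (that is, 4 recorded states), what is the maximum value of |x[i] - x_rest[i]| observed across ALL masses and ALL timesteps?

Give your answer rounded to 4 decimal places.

Step 0: x=[5.0000 9.0000 11.0000] v=[-1.0000 0.0000 0.0000]
Step 1: x=[3.5000 7.0000 13.0000] v=[-3.0000 -4.0000 4.0000]
Step 2: x=[2.0000 7.5000 13.0000] v=[-3.0000 1.0000 0.0000]
Step 3: x=[4.0000 8.0000 11.5000] v=[4.0000 1.0000 -3.0000]
Max displacement = 2.0000

Answer: 2.0000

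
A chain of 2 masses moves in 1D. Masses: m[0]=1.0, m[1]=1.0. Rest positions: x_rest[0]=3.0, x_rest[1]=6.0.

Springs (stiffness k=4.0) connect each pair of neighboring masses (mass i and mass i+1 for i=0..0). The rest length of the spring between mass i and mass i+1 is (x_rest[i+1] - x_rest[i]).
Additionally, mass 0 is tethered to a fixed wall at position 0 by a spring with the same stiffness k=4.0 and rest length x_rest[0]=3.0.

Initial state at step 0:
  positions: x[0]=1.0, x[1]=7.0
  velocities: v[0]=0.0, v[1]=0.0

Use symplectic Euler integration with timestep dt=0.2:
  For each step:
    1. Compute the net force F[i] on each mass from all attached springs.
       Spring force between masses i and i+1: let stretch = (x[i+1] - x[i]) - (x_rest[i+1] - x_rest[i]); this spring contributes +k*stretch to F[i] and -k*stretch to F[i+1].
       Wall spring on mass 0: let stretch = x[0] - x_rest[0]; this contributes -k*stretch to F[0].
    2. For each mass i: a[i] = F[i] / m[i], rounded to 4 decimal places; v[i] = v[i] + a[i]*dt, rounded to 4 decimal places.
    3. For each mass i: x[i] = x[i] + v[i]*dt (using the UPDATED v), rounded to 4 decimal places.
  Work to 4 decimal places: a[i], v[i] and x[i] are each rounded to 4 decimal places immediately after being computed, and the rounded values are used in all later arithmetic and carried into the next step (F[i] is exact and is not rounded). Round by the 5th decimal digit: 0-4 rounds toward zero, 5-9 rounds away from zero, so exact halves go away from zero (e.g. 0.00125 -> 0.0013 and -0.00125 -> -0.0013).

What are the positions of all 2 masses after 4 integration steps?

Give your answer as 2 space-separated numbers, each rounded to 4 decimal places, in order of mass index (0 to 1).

Step 0: x=[1.0000 7.0000] v=[0.0000 0.0000]
Step 1: x=[1.8000 6.5200] v=[4.0000 -2.4000]
Step 2: x=[3.0672 5.7648] v=[6.3360 -3.7760]
Step 3: x=[4.2753 5.0580] v=[6.0403 -3.5341]
Step 4: x=[4.9245 4.7059] v=[3.2462 -1.7603]

Answer: 4.9245 4.7059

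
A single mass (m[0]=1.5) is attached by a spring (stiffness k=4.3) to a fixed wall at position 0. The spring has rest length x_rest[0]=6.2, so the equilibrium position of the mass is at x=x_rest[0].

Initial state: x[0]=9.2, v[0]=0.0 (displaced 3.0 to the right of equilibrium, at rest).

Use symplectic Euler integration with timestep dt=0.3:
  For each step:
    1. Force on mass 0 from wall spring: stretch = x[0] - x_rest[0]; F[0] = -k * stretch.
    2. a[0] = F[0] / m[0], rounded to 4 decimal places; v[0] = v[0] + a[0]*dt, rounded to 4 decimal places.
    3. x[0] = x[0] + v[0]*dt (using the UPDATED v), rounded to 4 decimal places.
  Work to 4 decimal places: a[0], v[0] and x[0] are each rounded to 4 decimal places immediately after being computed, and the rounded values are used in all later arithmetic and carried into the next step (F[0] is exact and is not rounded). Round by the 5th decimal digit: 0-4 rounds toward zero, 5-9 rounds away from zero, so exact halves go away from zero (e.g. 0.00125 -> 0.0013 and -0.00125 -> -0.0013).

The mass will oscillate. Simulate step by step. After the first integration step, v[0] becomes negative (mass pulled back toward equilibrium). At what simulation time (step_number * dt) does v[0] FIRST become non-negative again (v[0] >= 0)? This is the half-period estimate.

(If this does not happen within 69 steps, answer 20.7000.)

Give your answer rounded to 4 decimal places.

Answer: 2.1000

Derivation:
Step 0: x=[9.2000] v=[0.0000]
Step 1: x=[8.4260] v=[-2.5800]
Step 2: x=[7.0777] v=[-4.4944]
Step 3: x=[5.5029] v=[-5.2492]
Step 4: x=[4.1080] v=[-4.6497]
Step 5: x=[3.2528] v=[-2.8506]
Step 6: x=[3.1580] v=[-0.3160]
Step 7: x=[3.8480] v=[2.3001]
First v>=0 after going negative at step 7, time=2.1000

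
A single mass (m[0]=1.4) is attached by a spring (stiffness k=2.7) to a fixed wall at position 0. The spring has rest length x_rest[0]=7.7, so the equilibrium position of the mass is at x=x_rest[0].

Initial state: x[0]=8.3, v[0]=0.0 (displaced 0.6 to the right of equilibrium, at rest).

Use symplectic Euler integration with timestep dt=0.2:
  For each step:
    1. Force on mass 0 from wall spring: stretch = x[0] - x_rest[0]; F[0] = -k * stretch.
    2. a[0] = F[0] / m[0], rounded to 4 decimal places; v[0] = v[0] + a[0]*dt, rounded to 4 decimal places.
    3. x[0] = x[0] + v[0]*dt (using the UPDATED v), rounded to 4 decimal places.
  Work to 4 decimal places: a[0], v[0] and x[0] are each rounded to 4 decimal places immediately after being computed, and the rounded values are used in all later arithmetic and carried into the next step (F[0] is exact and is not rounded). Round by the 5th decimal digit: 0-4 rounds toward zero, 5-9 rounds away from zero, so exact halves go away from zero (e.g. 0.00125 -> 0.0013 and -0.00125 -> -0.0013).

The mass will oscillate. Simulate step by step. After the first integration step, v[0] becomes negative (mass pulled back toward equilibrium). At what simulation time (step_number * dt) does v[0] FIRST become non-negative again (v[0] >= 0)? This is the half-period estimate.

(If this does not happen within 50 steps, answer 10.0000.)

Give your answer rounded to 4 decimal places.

Step 0: x=[8.3000] v=[0.0000]
Step 1: x=[8.2537] v=[-0.2314]
Step 2: x=[8.1647] v=[-0.4450]
Step 3: x=[8.0399] v=[-0.6242]
Step 4: x=[7.8888] v=[-0.7553]
Step 5: x=[7.7232] v=[-0.8281]
Step 6: x=[7.5558] v=[-0.8370]
Step 7: x=[7.3995] v=[-0.7814]
Step 8: x=[7.2664] v=[-0.6655]
Step 9: x=[7.1667] v=[-0.4983]
Step 10: x=[7.1082] v=[-0.2926]
Step 11: x=[7.0953] v=[-0.0643]
Step 12: x=[7.1291] v=[0.1689]
First v>=0 after going negative at step 12, time=2.4000

Answer: 2.4000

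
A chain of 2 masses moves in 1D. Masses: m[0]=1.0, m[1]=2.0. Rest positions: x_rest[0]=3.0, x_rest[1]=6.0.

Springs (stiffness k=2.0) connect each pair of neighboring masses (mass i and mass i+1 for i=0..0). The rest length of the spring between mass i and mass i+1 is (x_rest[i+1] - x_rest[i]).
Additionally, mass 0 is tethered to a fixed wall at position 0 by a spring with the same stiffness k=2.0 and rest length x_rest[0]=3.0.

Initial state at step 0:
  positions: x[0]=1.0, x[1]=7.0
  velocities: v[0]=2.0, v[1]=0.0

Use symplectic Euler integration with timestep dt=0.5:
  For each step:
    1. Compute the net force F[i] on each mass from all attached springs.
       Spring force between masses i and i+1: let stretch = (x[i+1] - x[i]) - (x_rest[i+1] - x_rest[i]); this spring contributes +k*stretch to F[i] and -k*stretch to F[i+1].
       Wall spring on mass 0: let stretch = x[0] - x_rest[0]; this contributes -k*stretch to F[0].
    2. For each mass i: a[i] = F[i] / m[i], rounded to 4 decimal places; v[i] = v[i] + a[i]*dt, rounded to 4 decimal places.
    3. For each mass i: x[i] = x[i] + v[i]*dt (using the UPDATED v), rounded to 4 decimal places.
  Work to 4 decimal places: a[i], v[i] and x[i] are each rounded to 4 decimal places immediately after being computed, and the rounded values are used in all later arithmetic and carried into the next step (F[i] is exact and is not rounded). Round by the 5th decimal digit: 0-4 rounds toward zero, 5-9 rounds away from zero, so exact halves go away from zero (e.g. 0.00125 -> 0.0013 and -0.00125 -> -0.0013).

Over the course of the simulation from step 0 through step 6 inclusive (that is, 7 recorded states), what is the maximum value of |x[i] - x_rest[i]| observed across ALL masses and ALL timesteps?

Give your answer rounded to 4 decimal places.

Answer: 3.6250

Derivation:
Step 0: x=[1.0000 7.0000] v=[2.0000 0.0000]
Step 1: x=[4.5000 6.2500] v=[7.0000 -1.5000]
Step 2: x=[6.6250 5.8125] v=[4.2500 -0.8750]
Step 3: x=[5.0313 6.3282] v=[-3.1875 1.0313]
Step 4: x=[1.5704 7.2697] v=[-6.9219 1.8829]
Step 5: x=[0.1739 7.5364] v=[-2.7930 0.5333]
Step 6: x=[2.3717 6.7124] v=[4.3956 -1.6480]
Max displacement = 3.6250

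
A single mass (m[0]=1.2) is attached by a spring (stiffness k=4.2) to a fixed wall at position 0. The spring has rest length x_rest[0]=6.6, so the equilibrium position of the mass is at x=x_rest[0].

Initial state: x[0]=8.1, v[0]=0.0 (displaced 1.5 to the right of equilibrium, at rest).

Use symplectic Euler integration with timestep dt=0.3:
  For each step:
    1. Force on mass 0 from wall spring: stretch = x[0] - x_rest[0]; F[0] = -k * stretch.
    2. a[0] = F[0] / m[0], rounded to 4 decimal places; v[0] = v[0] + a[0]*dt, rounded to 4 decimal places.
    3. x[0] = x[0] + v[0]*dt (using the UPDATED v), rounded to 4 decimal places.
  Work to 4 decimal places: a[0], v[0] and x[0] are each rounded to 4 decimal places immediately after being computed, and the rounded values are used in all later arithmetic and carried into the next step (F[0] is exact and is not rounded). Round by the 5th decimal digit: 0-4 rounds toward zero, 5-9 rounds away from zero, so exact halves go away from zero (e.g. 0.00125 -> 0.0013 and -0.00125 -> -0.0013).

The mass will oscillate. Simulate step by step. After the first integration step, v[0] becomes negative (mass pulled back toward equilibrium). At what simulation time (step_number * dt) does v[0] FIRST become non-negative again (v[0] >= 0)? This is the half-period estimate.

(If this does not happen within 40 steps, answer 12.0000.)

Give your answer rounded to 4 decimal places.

Answer: 1.8000

Derivation:
Step 0: x=[8.1000] v=[0.0000]
Step 1: x=[7.6275] v=[-1.5750]
Step 2: x=[6.8313] v=[-2.6539]
Step 3: x=[5.9623] v=[-2.8968]
Step 4: x=[5.2941] v=[-2.2272]
Step 5: x=[5.0373] v=[-0.8560]
Step 6: x=[5.2728] v=[0.7849]
First v>=0 after going negative at step 6, time=1.8000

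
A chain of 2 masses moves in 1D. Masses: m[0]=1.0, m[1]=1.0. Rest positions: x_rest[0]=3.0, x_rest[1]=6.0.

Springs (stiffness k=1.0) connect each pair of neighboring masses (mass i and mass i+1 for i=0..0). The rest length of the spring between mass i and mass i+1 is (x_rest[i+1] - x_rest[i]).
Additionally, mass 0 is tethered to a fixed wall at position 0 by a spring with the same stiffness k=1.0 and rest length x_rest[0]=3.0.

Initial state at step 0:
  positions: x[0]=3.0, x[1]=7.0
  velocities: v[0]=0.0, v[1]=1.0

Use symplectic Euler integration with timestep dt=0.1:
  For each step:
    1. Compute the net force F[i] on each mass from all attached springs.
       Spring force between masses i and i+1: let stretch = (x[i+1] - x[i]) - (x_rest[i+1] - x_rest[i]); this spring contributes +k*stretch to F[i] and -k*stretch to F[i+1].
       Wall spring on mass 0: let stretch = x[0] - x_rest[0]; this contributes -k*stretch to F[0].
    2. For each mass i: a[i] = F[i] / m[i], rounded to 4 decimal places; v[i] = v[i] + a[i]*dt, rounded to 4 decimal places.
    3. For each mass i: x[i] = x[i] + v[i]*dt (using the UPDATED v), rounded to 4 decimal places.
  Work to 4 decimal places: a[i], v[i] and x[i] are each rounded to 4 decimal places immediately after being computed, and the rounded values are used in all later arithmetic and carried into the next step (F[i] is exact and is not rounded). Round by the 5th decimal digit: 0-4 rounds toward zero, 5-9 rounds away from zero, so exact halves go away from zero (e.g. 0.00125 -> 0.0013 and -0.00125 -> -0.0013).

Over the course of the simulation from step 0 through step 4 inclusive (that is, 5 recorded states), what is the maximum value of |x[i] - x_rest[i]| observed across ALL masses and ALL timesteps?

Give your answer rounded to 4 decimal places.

Answer: 1.2931

Derivation:
Step 0: x=[3.0000 7.0000] v=[0.0000 1.0000]
Step 1: x=[3.0100 7.0900] v=[0.1000 0.9000]
Step 2: x=[3.0307 7.1692] v=[0.2070 0.7920]
Step 3: x=[3.0625 7.2370] v=[0.3178 0.6782]
Step 4: x=[3.1054 7.2931] v=[0.4290 0.5608]
Max displacement = 1.2931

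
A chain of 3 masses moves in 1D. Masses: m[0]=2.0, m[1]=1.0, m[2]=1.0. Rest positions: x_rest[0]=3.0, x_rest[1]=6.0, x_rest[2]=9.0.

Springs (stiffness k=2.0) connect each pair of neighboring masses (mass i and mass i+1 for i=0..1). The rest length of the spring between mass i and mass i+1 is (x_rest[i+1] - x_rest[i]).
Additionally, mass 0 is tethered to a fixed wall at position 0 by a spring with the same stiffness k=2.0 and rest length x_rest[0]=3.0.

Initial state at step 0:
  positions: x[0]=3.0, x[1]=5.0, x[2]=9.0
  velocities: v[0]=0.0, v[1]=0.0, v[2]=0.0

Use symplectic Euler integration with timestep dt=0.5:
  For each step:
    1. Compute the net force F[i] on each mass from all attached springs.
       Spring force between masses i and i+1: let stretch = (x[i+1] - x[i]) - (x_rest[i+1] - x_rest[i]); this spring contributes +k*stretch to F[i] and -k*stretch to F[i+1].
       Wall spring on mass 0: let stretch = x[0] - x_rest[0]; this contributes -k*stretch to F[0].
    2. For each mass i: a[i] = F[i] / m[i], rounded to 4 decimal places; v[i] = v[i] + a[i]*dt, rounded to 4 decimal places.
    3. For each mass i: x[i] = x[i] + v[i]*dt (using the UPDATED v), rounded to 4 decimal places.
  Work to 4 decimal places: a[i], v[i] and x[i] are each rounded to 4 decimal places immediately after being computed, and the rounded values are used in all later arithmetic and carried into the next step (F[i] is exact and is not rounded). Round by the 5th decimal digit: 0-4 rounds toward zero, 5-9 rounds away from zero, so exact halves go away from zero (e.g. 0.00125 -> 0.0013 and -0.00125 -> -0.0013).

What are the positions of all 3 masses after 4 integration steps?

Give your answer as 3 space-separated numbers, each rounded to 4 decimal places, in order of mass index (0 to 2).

Step 0: x=[3.0000 5.0000 9.0000] v=[0.0000 0.0000 0.0000]
Step 1: x=[2.7500 6.0000 8.5000] v=[-0.5000 2.0000 -1.0000]
Step 2: x=[2.6250 6.6250 8.2500] v=[-0.2500 1.2500 -0.5000]
Step 3: x=[2.8438 6.0625 8.6875] v=[0.4375 -1.1250 0.8750]
Step 4: x=[3.1563 5.2032 9.3125] v=[0.6250 -1.7187 1.2500]

Answer: 3.1563 5.2032 9.3125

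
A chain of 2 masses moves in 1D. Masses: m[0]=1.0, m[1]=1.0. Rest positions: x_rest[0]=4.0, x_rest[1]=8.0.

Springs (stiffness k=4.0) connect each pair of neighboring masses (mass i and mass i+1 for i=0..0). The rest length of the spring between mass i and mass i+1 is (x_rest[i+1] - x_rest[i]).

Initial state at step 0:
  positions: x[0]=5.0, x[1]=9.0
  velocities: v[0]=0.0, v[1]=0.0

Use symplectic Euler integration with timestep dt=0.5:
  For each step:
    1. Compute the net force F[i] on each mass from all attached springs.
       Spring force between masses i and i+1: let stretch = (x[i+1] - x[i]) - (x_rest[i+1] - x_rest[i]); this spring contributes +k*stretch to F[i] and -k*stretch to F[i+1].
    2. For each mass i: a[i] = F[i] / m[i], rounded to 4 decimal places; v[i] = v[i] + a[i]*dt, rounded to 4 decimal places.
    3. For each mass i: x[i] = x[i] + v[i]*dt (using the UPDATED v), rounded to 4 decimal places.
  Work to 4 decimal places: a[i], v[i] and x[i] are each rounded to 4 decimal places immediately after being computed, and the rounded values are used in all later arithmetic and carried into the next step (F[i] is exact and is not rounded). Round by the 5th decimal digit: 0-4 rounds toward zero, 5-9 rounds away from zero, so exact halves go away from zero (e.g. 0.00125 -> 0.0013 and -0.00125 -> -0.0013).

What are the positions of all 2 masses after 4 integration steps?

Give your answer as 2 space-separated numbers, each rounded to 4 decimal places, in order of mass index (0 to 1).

Answer: 5.0000 9.0000

Derivation:
Step 0: x=[5.0000 9.0000] v=[0.0000 0.0000]
Step 1: x=[5.0000 9.0000] v=[0.0000 0.0000]
Step 2: x=[5.0000 9.0000] v=[0.0000 0.0000]
Step 3: x=[5.0000 9.0000] v=[0.0000 0.0000]
Step 4: x=[5.0000 9.0000] v=[0.0000 0.0000]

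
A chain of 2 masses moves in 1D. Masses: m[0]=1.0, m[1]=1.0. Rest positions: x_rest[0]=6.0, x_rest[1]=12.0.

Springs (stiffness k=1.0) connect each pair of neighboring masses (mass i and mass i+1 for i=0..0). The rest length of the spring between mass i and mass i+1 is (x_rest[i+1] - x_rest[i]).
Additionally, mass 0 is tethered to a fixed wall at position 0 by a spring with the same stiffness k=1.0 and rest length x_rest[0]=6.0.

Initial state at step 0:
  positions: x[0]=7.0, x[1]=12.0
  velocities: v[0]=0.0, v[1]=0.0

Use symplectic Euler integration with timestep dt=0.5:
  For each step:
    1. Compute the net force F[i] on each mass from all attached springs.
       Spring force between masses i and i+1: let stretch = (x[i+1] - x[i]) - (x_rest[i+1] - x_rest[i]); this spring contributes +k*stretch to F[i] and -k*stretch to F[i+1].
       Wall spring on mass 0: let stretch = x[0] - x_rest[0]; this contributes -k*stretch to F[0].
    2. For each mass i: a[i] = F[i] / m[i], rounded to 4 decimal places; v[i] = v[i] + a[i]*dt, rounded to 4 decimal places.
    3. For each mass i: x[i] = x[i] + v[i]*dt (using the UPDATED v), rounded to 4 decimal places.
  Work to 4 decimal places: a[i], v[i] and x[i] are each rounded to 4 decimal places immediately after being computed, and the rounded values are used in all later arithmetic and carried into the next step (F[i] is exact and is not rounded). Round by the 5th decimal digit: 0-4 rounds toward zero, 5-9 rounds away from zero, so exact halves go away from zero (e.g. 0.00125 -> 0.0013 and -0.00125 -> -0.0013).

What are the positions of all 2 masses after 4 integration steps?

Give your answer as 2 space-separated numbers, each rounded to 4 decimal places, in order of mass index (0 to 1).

Step 0: x=[7.0000 12.0000] v=[0.0000 0.0000]
Step 1: x=[6.5000 12.2500] v=[-1.0000 0.5000]
Step 2: x=[5.8125 12.5625] v=[-1.3750 0.6250]
Step 3: x=[5.3594 12.6875] v=[-0.9063 0.2500]
Step 4: x=[5.3985 12.4805] v=[0.0781 -0.4141]

Answer: 5.3985 12.4805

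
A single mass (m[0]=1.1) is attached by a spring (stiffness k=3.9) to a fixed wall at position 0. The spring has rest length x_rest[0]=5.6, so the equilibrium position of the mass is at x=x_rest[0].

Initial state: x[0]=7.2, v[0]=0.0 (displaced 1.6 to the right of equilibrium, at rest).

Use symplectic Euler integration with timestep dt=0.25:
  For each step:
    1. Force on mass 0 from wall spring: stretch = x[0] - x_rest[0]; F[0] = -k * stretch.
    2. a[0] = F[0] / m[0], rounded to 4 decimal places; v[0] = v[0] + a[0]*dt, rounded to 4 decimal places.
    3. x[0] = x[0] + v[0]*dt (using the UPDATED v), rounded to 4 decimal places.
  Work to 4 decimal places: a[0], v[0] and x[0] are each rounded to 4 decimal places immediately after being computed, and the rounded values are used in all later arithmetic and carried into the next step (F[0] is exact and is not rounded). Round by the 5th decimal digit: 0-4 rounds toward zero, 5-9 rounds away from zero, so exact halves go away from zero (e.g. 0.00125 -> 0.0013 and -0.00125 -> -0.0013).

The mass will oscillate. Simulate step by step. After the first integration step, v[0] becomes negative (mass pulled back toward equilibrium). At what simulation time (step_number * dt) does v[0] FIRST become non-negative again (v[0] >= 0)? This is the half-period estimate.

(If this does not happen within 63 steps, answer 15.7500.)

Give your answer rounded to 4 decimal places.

Answer: 1.7500

Derivation:
Step 0: x=[7.2000] v=[0.0000]
Step 1: x=[6.8455] v=[-1.4182]
Step 2: x=[6.2150] v=[-2.5222]
Step 3: x=[5.4482] v=[-3.0673]
Step 4: x=[4.7150] v=[-2.9328]
Step 5: x=[4.1779] v=[-2.1484]
Step 6: x=[3.9559] v=[-0.8879]
Step 7: x=[4.0983] v=[0.5694]
First v>=0 after going negative at step 7, time=1.7500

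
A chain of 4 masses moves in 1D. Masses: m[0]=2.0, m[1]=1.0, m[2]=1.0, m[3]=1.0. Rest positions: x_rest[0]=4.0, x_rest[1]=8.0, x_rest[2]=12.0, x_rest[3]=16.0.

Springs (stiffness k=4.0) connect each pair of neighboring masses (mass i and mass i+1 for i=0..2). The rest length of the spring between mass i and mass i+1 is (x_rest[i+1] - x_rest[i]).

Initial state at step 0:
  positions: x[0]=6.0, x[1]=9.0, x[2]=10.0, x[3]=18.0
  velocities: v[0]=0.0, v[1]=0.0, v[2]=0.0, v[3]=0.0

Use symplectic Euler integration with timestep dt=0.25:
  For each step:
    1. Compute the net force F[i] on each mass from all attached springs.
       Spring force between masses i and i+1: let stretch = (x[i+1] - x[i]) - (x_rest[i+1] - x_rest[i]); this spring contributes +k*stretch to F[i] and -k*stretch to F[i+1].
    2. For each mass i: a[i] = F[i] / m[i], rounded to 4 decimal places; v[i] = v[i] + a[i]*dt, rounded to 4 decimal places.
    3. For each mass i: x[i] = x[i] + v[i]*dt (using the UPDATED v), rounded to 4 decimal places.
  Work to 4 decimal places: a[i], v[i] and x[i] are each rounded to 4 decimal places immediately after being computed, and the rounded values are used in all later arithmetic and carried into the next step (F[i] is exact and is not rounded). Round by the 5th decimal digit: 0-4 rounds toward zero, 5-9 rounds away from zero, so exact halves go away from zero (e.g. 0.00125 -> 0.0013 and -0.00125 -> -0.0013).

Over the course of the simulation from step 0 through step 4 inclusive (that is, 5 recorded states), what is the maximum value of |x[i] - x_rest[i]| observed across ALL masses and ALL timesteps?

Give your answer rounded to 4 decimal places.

Step 0: x=[6.0000 9.0000 10.0000 18.0000] v=[0.0000 0.0000 0.0000 0.0000]
Step 1: x=[5.8750 8.5000 11.7500 17.0000] v=[-0.5000 -2.0000 7.0000 -4.0000]
Step 2: x=[5.5781 8.1563 14.0000 15.6875] v=[-1.1875 -1.3750 9.0000 -5.2500]
Step 3: x=[5.1035 8.6289 15.2110 14.9531] v=[-1.8984 1.8905 4.8438 -2.9375]
Step 4: x=[4.5696 9.8657 14.7120 15.2832] v=[-2.1357 4.9472 -1.9962 1.3204]
Max displacement = 3.2110

Answer: 3.2110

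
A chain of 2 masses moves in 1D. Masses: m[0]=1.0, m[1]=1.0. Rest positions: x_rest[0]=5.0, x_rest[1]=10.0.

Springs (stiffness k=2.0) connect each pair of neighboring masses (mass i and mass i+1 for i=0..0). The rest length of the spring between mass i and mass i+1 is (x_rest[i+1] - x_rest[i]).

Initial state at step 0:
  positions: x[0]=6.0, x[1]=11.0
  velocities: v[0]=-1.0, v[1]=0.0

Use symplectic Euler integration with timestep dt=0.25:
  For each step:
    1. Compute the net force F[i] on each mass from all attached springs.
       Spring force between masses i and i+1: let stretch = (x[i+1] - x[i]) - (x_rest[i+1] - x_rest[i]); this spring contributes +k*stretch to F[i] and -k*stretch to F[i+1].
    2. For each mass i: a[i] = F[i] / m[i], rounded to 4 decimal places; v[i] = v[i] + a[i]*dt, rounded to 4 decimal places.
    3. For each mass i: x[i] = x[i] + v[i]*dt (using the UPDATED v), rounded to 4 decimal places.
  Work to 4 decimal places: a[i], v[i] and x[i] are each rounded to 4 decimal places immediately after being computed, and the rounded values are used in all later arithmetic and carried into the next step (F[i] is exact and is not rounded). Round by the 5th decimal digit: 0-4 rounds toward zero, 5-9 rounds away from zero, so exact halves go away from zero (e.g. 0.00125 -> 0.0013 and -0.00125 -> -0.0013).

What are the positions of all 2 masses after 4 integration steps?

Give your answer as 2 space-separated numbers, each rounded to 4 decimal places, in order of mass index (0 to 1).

Step 0: x=[6.0000 11.0000] v=[-1.0000 0.0000]
Step 1: x=[5.7500 11.0000] v=[-1.0000 0.0000]
Step 2: x=[5.5313 10.9688] v=[-0.8750 -0.1250]
Step 3: x=[5.3672 10.8829] v=[-0.6563 -0.3438]
Step 4: x=[5.2676 10.7325] v=[-0.3985 -0.6017]

Answer: 5.2676 10.7325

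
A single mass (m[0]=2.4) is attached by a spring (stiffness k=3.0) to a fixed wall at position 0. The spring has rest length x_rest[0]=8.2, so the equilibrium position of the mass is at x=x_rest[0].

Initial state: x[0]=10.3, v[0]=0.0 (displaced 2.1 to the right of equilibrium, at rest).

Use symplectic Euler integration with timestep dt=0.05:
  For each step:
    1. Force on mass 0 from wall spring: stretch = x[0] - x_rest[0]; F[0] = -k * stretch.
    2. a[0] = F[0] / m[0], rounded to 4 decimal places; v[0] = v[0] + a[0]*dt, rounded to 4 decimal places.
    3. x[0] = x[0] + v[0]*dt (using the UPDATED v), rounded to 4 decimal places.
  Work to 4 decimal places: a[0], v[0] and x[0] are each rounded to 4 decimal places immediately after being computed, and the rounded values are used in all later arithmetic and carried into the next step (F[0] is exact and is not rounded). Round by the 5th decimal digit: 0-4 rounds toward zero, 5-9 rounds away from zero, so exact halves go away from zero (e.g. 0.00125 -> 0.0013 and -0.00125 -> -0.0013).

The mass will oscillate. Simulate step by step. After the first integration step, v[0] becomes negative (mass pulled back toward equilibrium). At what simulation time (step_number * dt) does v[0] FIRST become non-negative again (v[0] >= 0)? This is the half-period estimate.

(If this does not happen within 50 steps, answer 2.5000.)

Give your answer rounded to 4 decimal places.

Answer: 2.5000

Derivation:
Step 0: x=[10.3000] v=[0.0000]
Step 1: x=[10.2934] v=[-0.1313]
Step 2: x=[10.2803] v=[-0.2621]
Step 3: x=[10.2607] v=[-0.3921]
Step 4: x=[10.2347] v=[-0.5209]
Step 5: x=[10.2023] v=[-0.6481]
Step 6: x=[10.1636] v=[-0.7732]
Step 7: x=[10.1188] v=[-0.8959]
Step 8: x=[10.0680] v=[-1.0158]
Step 9: x=[10.0114] v=[-1.1326]
Step 10: x=[9.9491] v=[-1.2458]
Step 11: x=[9.8813] v=[-1.3551]
Step 12: x=[9.8083] v=[-1.4602]
Step 13: x=[9.7303] v=[-1.5607]
Step 14: x=[9.6475] v=[-1.6563]
Step 15: x=[9.5602] v=[-1.7468]
Step 16: x=[9.4686] v=[-1.8318]
Step 17: x=[9.3730] v=[-1.9111]
Step 18: x=[9.2738] v=[-1.9844]
Step 19: x=[9.1712] v=[-2.0515]
Step 20: x=[9.0656] v=[-2.1122]
Step 21: x=[8.9573] v=[-2.1663]
Step 22: x=[8.8466] v=[-2.2136]
Step 23: x=[8.7339] v=[-2.2540]
Step 24: x=[8.6195] v=[-2.2874]
Step 25: x=[8.5038] v=[-2.3136]
Step 26: x=[8.3872] v=[-2.3326]
Step 27: x=[8.2700] v=[-2.3443]
Step 28: x=[8.1526] v=[-2.3487]
Step 29: x=[8.0353] v=[-2.3457]
Step 30: x=[7.9185] v=[-2.3354]
Step 31: x=[7.8026] v=[-2.3178]
Step 32: x=[7.6880] v=[-2.2930]
Step 33: x=[7.5750] v=[-2.2610]
Step 34: x=[7.4639] v=[-2.2219]
Step 35: x=[7.3551] v=[-2.1759]
Step 36: x=[7.2489] v=[-2.1231]
Step 37: x=[7.1457] v=[-2.0637]
Step 38: x=[7.0458] v=[-1.9978]
Step 39: x=[6.9495] v=[-1.9257]
Step 40: x=[6.8571] v=[-1.8475]
Step 41: x=[6.7689] v=[-1.7636]
Step 42: x=[6.6852] v=[-1.6742]
Step 43: x=[6.6062] v=[-1.5795]
Step 44: x=[6.5322] v=[-1.4799]
Step 45: x=[6.4634] v=[-1.3757]
Step 46: x=[6.4000] v=[-1.2672]
Step 47: x=[6.3423] v=[-1.1547]
Step 48: x=[6.2904] v=[-1.0386]
Step 49: x=[6.2444] v=[-0.9193]
Step 50: x=[6.2045] v=[-0.7971]
v[0] did not become non-negative within 50 steps; using fallback time=2.5000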